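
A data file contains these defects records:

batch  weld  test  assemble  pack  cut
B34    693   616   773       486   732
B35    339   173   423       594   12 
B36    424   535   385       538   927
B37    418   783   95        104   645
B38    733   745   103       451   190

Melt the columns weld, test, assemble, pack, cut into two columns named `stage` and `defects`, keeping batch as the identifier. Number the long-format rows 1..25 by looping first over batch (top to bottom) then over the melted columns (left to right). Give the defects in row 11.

25 rows total (5 × 5). Row 11: index ⌊(11-1)/5⌋ = 2 into batch → B36; (11-1) mod 5 = 0 into the melted columns → weld.
So row 11 is (B36, weld, 424); defects = 424.

424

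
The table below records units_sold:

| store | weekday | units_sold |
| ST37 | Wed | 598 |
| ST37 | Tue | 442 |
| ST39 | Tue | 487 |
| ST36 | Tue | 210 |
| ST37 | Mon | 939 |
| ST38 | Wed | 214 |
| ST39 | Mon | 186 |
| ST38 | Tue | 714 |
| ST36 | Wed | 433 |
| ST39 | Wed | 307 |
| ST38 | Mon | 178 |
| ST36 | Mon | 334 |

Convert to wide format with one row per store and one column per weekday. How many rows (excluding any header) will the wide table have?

4 distinct store values → 4 rows.

4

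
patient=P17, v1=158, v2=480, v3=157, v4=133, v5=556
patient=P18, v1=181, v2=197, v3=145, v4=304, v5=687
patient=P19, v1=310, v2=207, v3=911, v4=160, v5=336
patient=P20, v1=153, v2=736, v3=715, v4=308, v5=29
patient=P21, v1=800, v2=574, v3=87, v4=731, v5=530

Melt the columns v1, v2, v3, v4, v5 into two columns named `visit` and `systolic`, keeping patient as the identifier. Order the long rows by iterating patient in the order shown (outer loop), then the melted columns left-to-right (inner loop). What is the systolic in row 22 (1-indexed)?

574

25 rows total (5 × 5). Row 22: index ⌊(22-1)/5⌋ = 4 into patient → P21; (22-1) mod 5 = 1 into the melted columns → v2.
So row 22 is (P21, v2, 574); systolic = 574.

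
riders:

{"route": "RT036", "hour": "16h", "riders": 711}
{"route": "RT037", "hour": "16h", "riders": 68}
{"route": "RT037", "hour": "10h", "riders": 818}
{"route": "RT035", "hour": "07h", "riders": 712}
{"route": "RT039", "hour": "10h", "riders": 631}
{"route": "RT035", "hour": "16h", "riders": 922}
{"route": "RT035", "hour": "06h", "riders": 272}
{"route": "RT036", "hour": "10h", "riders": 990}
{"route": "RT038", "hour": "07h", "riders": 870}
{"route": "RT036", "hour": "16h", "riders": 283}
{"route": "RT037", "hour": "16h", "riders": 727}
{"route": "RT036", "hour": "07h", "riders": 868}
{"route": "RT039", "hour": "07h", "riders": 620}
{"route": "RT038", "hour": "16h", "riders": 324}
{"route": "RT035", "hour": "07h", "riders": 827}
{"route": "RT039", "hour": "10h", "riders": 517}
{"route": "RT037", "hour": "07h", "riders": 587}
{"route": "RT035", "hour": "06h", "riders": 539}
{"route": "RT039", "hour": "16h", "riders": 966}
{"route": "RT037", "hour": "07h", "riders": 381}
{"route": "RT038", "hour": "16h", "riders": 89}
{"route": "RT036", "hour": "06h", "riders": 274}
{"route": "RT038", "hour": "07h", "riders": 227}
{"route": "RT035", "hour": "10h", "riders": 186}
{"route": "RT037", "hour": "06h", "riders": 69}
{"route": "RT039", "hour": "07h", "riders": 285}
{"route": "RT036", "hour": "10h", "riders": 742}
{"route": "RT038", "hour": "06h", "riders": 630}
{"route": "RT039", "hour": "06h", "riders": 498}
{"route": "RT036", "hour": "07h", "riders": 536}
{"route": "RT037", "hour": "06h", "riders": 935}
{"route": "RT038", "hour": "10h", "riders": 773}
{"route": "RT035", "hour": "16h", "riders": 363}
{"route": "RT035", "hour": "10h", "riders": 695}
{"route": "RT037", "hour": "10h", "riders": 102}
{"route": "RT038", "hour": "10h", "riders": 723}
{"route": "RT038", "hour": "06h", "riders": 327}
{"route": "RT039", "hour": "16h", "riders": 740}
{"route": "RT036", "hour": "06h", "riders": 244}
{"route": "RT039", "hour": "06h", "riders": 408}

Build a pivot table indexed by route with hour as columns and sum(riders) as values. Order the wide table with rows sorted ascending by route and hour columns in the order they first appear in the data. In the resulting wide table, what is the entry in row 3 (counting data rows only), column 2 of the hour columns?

With rows sorted ascending by route, row 3 is route=RT037. hour columns in first-appearance order: 16h, 10h, 07h, 06h; column 2 is 10h.
Long rows with route=RT037, hour=10h: 818 + 102 = 920.

920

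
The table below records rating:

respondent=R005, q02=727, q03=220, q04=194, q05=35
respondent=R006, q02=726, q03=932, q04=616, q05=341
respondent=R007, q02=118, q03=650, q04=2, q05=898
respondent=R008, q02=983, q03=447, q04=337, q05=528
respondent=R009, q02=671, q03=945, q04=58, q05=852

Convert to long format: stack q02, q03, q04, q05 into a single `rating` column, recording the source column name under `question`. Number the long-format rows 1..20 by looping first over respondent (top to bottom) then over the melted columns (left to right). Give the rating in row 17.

20 rows total (5 × 4). Row 17: index ⌊(17-1)/4⌋ = 4 into respondent → R009; (17-1) mod 4 = 0 into the melted columns → q02.
So row 17 is (R009, q02, 671); rating = 671.

671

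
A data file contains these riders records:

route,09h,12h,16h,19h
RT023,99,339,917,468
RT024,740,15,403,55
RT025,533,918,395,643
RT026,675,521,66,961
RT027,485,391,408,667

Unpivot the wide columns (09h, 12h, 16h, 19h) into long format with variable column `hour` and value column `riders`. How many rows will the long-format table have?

20

5 route values × 4 melted columns = 20 rows.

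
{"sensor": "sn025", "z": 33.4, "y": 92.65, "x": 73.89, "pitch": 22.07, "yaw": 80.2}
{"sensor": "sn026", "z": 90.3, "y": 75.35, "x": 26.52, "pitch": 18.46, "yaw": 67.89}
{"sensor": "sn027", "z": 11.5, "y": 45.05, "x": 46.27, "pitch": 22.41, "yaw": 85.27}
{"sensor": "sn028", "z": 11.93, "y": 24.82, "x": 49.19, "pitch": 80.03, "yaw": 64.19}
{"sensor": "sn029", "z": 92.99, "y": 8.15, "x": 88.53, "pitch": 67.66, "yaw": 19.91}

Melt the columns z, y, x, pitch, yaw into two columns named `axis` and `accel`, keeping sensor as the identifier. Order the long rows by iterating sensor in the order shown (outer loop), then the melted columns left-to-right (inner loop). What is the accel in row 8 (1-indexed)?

25 rows total (5 × 5). Row 8: index ⌊(8-1)/5⌋ = 1 into sensor → sn026; (8-1) mod 5 = 2 into the melted columns → x.
So row 8 is (sn026, x, 26.52); accel = 26.52.

26.52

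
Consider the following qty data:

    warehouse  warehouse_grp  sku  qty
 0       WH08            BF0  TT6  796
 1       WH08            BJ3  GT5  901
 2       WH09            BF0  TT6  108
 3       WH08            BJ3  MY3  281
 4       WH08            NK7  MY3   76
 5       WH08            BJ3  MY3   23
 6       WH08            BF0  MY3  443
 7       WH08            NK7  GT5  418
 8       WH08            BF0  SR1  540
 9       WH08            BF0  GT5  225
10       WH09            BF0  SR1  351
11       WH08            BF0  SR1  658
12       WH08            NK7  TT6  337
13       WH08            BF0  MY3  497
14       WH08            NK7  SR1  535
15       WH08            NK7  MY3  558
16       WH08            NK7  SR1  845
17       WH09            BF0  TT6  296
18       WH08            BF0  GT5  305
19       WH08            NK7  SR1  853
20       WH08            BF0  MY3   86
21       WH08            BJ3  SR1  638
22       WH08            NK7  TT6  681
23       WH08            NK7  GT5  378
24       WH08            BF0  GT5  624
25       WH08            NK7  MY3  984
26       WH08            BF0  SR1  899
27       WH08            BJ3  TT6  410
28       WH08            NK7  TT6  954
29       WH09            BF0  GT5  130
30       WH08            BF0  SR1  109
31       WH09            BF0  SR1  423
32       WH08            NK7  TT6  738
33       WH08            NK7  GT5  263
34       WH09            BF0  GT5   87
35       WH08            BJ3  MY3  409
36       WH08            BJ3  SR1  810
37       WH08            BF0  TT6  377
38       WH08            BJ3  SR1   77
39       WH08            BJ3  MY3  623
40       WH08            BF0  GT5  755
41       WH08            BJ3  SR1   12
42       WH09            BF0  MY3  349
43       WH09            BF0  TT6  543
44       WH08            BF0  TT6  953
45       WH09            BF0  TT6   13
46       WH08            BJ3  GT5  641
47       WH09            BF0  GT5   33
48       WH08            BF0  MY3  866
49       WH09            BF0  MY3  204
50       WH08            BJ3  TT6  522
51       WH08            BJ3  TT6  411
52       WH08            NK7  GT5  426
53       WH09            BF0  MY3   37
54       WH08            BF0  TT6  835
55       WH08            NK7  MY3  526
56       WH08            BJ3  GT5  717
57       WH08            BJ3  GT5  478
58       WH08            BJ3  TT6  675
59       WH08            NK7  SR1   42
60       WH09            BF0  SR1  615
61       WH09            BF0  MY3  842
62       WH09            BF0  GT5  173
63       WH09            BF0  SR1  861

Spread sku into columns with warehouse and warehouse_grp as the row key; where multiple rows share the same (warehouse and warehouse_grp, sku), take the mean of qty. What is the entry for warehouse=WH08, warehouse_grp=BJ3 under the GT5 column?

Rows with warehouse=WH08, warehouse_grp=BJ3 and sku=GT5: qty values are 901, 641, 717, 478.
(901 + 641 + 717 + 478) / 4 = 684.25.

684.25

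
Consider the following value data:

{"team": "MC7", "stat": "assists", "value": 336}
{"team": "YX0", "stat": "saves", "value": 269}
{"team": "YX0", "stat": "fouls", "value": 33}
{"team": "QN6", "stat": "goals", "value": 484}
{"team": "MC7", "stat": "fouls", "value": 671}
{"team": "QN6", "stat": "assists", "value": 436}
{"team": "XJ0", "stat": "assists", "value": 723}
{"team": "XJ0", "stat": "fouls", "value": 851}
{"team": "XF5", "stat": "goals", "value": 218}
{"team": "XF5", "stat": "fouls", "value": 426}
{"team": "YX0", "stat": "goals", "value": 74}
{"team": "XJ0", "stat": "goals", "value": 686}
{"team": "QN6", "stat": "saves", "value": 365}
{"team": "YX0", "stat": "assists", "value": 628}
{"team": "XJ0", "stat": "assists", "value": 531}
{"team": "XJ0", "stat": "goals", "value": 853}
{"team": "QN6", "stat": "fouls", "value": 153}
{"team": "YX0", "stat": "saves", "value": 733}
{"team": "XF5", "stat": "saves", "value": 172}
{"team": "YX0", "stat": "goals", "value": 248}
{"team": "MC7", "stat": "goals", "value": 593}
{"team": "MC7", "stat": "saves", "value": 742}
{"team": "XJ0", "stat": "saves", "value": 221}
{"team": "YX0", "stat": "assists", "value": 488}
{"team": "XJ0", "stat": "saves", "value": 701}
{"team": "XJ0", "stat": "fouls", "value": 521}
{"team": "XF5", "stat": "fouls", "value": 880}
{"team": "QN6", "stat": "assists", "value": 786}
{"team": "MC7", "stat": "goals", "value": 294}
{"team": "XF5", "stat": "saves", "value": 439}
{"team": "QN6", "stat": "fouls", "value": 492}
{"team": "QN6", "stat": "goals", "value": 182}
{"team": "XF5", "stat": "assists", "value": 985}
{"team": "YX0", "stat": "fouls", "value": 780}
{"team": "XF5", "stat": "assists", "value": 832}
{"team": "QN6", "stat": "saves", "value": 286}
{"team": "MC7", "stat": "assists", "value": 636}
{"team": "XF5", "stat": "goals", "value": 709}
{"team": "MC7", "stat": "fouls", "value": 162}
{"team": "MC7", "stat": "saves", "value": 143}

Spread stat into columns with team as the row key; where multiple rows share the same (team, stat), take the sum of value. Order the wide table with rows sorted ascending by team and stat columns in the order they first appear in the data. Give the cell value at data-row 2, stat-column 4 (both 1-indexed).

With rows sorted ascending by team, row 2 is team=QN6. stat columns in first-appearance order: assists, saves, fouls, goals; column 4 is goals.
Long rows with team=QN6, stat=goals: 484 + 182 = 666.

666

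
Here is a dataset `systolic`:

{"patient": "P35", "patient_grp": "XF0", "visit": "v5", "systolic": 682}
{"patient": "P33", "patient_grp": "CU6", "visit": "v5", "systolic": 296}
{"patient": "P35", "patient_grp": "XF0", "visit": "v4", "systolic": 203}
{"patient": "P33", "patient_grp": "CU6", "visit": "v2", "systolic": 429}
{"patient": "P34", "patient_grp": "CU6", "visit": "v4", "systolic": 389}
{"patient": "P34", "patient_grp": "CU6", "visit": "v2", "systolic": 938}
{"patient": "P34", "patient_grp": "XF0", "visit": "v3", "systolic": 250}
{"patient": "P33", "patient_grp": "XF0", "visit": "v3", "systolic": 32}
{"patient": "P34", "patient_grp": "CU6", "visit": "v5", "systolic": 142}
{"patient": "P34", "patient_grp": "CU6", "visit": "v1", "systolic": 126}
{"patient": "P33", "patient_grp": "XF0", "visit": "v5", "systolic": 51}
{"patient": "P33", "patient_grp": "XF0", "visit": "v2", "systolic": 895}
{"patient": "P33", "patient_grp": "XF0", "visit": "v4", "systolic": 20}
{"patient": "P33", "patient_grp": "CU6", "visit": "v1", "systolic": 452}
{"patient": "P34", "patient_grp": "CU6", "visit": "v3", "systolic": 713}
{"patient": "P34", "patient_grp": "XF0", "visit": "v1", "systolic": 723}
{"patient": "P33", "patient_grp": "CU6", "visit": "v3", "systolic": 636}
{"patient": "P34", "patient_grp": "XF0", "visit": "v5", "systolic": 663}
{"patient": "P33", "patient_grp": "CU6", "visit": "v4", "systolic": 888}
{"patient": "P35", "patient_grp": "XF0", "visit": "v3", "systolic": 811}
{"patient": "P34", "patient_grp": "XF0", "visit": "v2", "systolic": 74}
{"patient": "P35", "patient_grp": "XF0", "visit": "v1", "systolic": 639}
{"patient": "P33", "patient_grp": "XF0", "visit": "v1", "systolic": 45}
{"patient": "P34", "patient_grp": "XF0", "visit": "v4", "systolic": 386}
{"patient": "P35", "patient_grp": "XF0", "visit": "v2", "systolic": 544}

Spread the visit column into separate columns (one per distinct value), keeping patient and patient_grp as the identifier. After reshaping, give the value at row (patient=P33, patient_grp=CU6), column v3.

636

Wide layout: rows indexed by patient and patient_grp, columns are the 5 distinct visit values (v5, v4, v2, v3, v1).
Cell (patient=P33, patient_grp=CU6, visit=v3) draws from the long row where patient=P33, patient_grp=CU6 and visit=v3, which has systolic=636.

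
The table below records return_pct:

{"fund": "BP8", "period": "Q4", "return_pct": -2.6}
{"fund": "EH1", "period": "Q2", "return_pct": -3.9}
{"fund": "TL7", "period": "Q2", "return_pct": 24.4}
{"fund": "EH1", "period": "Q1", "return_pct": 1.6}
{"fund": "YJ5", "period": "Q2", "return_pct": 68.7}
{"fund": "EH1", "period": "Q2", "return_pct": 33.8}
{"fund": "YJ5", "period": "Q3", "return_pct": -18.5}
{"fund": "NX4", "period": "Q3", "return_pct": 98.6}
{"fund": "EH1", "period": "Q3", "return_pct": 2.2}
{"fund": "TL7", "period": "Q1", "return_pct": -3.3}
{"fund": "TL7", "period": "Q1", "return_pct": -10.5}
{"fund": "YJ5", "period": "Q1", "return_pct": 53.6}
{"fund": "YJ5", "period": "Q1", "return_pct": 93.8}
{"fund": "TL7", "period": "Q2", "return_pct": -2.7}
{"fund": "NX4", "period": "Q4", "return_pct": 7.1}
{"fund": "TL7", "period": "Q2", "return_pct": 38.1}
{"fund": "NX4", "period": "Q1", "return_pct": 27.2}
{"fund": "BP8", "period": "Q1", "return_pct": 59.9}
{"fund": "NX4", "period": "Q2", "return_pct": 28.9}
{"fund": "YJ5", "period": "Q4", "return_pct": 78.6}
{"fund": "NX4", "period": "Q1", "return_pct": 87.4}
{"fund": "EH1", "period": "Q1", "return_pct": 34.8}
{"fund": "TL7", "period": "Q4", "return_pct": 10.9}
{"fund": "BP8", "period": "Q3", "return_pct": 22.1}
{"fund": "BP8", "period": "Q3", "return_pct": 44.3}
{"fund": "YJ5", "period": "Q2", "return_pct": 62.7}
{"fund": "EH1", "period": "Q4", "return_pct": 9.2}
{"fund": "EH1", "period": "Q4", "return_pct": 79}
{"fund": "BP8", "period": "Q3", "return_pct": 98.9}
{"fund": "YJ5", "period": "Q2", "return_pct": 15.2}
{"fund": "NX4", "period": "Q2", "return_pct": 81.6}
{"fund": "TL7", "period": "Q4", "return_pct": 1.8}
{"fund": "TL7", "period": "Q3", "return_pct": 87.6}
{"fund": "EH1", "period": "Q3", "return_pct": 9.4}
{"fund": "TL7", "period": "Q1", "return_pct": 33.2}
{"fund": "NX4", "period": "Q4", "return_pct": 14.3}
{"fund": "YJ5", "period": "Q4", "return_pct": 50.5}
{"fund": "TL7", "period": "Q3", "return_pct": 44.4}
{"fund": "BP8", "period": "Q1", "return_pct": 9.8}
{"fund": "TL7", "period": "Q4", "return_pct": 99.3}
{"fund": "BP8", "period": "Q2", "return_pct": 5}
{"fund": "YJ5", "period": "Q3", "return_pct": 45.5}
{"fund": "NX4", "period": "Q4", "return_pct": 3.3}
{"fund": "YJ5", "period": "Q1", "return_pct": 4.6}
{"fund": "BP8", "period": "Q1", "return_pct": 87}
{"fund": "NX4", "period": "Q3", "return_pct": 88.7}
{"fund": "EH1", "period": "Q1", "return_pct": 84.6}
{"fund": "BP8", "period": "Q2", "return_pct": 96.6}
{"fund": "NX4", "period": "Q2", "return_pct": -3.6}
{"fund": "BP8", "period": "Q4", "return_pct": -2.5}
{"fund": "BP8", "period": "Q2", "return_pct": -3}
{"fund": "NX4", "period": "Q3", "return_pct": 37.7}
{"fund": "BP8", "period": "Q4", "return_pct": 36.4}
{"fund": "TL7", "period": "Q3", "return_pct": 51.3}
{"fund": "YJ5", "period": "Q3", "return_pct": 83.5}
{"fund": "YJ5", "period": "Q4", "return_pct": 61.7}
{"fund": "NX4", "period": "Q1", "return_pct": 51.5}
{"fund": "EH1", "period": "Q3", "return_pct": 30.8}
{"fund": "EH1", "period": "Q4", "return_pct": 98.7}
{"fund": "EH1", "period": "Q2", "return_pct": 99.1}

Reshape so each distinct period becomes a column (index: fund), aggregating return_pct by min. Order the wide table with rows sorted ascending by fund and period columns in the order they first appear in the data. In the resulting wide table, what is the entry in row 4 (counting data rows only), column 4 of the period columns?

44.4

With rows sorted ascending by fund, row 4 is fund=TL7. period columns in first-appearance order: Q4, Q2, Q1, Q3; column 4 is Q3.
Long rows with fund=TL7, period=Q3: min(87.6, 44.4, 51.3) = 44.4.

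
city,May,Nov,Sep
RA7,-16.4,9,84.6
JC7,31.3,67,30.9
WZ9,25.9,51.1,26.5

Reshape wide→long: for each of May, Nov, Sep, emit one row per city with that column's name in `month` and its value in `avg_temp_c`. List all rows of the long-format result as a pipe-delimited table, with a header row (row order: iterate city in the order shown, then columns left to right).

| city | month | avg_temp_c |
| RA7 | May | -16.4 |
| RA7 | Nov | 9 |
| RA7 | Sep | 84.6 |
| JC7 | May | 31.3 |
| JC7 | Nov | 67 |
| JC7 | Sep | 30.9 |
| WZ9 | May | 25.9 |
| WZ9 | Nov | 51.1 |
| WZ9 | Sep | 26.5 |

Each (city, column) pair becomes one row: 3 × 3 = 9 rows.
For example, (RA7, May) → avg_temp_c=-16.4.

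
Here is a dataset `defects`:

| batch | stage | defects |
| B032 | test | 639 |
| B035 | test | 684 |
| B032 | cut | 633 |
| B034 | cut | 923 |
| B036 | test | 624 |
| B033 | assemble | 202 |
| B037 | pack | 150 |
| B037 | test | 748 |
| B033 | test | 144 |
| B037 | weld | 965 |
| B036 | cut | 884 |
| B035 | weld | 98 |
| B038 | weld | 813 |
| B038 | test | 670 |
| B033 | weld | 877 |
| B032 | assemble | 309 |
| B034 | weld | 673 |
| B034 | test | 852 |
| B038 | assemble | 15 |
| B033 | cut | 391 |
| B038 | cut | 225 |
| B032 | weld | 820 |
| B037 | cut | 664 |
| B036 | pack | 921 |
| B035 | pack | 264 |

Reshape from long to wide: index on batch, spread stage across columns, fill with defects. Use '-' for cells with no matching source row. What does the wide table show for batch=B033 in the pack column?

-

No long-format row has batch=B033 and stage=pack, so the cell is -.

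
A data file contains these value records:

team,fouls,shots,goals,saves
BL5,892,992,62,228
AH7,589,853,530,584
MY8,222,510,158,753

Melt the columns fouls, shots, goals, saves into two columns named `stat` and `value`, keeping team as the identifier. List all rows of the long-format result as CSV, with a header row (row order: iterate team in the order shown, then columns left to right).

Each (team, column) pair becomes one row: 3 × 4 = 12 rows.
For example, (BL5, fouls) → value=892.

team,stat,value
BL5,fouls,892
BL5,shots,992
BL5,goals,62
BL5,saves,228
AH7,fouls,589
AH7,shots,853
AH7,goals,530
AH7,saves,584
MY8,fouls,222
MY8,shots,510
MY8,goals,158
MY8,saves,753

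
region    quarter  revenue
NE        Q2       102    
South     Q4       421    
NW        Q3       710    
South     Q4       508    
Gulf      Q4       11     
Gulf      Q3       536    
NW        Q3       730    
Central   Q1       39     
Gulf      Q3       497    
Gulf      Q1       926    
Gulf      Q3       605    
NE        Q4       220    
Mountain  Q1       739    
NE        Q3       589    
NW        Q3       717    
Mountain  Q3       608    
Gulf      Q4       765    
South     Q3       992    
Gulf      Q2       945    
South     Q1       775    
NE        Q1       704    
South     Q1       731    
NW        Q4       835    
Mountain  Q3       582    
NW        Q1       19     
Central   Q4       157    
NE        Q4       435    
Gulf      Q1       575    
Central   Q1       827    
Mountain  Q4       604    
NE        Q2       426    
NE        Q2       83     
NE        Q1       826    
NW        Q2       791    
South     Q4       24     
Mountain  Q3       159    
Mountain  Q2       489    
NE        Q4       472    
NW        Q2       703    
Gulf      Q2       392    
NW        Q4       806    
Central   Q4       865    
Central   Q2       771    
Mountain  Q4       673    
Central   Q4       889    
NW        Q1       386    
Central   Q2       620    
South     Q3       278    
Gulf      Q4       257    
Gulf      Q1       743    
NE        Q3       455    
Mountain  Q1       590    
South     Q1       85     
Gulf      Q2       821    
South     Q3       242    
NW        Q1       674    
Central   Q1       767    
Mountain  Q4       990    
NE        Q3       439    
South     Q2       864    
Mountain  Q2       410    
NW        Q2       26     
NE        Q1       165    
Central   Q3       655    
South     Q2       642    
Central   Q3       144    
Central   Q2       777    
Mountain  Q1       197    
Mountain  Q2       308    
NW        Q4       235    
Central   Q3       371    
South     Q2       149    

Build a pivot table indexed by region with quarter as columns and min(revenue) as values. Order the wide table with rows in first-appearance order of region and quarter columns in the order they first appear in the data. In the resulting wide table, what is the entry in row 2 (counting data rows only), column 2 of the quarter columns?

With rows in first-appearance order of region, row 2 is region=South. quarter columns in first-appearance order: Q2, Q4, Q3, Q1; column 2 is Q4.
Long rows with region=South, quarter=Q4: min(421, 508, 24) = 24.

24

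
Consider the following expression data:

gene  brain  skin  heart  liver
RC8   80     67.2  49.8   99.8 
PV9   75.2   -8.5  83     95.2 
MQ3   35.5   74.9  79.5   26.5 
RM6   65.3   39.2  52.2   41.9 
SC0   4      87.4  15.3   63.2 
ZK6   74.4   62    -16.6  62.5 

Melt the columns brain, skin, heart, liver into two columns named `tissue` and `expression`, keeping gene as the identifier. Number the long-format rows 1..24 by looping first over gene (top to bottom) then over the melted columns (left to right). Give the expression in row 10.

24 rows total (6 × 4). Row 10: index ⌊(10-1)/4⌋ = 2 into gene → MQ3; (10-1) mod 4 = 1 into the melted columns → skin.
So row 10 is (MQ3, skin, 74.9); expression = 74.9.

74.9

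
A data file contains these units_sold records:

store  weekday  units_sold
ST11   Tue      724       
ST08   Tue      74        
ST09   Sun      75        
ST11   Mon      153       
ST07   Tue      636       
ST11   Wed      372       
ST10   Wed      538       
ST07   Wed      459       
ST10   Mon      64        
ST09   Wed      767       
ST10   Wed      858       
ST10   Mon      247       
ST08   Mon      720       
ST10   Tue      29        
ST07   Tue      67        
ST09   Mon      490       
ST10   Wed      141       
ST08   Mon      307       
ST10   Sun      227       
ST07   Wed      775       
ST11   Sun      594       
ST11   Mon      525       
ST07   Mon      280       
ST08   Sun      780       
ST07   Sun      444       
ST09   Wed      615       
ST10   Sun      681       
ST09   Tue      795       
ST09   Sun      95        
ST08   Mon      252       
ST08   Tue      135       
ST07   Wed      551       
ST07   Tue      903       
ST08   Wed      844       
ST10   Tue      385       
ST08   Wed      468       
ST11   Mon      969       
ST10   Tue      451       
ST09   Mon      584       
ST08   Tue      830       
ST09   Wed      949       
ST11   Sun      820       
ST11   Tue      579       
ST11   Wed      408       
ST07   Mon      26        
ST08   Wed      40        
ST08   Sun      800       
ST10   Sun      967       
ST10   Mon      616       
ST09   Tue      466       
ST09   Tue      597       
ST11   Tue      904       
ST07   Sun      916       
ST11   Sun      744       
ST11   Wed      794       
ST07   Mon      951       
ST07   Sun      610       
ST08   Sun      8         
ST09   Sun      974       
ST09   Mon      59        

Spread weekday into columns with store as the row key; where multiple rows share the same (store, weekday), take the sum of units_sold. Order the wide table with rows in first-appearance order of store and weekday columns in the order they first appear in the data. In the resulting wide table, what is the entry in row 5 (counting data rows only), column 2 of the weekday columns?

1875

With rows in first-appearance order of store, row 5 is store=ST10. weekday columns in first-appearance order: Tue, Sun, Mon, Wed; column 2 is Sun.
Long rows with store=ST10, weekday=Sun: 227 + 681 + 967 = 1875.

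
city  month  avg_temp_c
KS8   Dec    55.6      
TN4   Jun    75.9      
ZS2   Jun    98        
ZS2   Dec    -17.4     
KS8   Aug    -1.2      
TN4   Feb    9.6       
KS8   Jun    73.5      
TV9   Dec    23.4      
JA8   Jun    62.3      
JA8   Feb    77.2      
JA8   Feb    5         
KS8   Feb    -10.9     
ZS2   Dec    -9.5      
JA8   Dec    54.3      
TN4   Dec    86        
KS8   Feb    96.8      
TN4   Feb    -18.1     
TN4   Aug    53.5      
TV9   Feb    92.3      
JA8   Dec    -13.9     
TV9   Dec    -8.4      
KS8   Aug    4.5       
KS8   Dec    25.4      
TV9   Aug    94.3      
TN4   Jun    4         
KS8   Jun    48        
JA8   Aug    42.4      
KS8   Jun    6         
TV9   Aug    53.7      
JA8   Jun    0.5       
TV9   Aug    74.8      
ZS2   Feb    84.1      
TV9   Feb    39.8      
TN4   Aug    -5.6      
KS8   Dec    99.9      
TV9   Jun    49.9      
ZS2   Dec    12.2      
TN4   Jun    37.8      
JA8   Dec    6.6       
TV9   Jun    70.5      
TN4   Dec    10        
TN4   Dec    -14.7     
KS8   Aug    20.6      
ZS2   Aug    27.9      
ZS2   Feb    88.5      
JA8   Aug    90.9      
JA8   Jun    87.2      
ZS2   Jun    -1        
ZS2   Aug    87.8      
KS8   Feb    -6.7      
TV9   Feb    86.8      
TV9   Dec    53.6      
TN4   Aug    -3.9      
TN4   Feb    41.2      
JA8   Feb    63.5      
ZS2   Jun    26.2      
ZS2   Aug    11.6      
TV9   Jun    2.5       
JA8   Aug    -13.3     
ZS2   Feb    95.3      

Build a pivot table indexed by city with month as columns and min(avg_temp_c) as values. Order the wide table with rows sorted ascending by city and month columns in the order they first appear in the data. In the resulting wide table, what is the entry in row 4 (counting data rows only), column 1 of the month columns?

-8.4

With rows sorted ascending by city, row 4 is city=TV9. month columns in first-appearance order: Dec, Jun, Aug, Feb; column 1 is Dec.
Long rows with city=TV9, month=Dec: min(23.4, -8.4, 53.6) = -8.4.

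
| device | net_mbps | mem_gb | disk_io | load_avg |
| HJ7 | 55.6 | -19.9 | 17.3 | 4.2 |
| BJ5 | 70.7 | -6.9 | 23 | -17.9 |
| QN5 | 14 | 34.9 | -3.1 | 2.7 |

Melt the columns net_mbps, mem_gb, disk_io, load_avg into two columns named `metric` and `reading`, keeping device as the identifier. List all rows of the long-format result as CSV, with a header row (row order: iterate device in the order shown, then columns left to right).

device,metric,reading
HJ7,net_mbps,55.6
HJ7,mem_gb,-19.9
HJ7,disk_io,17.3
HJ7,load_avg,4.2
BJ5,net_mbps,70.7
BJ5,mem_gb,-6.9
BJ5,disk_io,23
BJ5,load_avg,-17.9
QN5,net_mbps,14
QN5,mem_gb,34.9
QN5,disk_io,-3.1
QN5,load_avg,2.7

Each (device, column) pair becomes one row: 3 × 4 = 12 rows.
For example, (HJ7, net_mbps) → reading=55.6.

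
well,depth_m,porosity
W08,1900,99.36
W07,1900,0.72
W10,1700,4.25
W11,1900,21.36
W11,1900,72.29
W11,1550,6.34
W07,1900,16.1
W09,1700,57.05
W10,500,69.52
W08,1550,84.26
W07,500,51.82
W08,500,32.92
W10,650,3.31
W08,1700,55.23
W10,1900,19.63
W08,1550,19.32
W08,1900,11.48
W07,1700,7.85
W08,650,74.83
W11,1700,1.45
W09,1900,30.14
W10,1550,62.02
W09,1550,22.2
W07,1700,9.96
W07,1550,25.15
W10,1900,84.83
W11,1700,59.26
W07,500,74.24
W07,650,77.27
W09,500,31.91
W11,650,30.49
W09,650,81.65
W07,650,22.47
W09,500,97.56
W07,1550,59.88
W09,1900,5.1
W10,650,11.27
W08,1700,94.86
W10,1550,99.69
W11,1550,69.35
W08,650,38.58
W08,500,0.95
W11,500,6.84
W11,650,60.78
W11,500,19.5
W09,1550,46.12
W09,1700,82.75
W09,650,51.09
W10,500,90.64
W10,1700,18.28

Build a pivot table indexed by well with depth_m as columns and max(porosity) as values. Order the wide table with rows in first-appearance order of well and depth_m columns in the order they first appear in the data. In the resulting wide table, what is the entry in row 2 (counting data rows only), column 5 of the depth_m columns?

77.27

With rows in first-appearance order of well, row 2 is well=W07. depth_m columns in first-appearance order: 1900, 1700, 1550, 500, 650; column 5 is 650.
Long rows with well=W07, depth_m=650: max(77.27, 22.47) = 77.27.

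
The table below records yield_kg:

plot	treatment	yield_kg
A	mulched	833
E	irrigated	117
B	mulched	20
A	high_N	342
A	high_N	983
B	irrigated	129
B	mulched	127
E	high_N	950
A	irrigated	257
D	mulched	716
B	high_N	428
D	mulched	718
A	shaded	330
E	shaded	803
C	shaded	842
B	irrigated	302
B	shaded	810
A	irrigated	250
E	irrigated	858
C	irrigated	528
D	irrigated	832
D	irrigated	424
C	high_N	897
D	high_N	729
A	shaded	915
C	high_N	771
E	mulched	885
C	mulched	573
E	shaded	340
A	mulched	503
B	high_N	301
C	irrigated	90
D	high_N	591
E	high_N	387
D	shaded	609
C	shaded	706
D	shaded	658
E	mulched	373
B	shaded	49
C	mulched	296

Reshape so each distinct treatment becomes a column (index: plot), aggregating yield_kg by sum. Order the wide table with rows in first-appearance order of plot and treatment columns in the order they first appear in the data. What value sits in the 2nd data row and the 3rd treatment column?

1337

With rows in first-appearance order of plot, row 2 is plot=E. treatment columns in first-appearance order: mulched, irrigated, high_N, shaded; column 3 is high_N.
Long rows with plot=E, treatment=high_N: 950 + 387 = 1337.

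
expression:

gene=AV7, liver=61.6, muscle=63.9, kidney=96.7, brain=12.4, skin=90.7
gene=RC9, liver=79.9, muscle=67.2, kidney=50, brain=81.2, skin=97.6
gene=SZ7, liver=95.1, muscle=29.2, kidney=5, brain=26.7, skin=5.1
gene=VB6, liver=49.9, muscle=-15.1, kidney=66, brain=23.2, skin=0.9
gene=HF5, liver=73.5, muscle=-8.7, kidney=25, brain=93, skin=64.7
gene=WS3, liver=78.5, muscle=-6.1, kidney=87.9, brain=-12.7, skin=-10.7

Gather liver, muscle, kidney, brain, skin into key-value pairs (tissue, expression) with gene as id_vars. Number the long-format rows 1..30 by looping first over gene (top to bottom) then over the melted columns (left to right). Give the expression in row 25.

30 rows total (6 × 5). Row 25: index ⌊(25-1)/5⌋ = 4 into gene → HF5; (25-1) mod 5 = 4 into the melted columns → skin.
So row 25 is (HF5, skin, 64.7); expression = 64.7.

64.7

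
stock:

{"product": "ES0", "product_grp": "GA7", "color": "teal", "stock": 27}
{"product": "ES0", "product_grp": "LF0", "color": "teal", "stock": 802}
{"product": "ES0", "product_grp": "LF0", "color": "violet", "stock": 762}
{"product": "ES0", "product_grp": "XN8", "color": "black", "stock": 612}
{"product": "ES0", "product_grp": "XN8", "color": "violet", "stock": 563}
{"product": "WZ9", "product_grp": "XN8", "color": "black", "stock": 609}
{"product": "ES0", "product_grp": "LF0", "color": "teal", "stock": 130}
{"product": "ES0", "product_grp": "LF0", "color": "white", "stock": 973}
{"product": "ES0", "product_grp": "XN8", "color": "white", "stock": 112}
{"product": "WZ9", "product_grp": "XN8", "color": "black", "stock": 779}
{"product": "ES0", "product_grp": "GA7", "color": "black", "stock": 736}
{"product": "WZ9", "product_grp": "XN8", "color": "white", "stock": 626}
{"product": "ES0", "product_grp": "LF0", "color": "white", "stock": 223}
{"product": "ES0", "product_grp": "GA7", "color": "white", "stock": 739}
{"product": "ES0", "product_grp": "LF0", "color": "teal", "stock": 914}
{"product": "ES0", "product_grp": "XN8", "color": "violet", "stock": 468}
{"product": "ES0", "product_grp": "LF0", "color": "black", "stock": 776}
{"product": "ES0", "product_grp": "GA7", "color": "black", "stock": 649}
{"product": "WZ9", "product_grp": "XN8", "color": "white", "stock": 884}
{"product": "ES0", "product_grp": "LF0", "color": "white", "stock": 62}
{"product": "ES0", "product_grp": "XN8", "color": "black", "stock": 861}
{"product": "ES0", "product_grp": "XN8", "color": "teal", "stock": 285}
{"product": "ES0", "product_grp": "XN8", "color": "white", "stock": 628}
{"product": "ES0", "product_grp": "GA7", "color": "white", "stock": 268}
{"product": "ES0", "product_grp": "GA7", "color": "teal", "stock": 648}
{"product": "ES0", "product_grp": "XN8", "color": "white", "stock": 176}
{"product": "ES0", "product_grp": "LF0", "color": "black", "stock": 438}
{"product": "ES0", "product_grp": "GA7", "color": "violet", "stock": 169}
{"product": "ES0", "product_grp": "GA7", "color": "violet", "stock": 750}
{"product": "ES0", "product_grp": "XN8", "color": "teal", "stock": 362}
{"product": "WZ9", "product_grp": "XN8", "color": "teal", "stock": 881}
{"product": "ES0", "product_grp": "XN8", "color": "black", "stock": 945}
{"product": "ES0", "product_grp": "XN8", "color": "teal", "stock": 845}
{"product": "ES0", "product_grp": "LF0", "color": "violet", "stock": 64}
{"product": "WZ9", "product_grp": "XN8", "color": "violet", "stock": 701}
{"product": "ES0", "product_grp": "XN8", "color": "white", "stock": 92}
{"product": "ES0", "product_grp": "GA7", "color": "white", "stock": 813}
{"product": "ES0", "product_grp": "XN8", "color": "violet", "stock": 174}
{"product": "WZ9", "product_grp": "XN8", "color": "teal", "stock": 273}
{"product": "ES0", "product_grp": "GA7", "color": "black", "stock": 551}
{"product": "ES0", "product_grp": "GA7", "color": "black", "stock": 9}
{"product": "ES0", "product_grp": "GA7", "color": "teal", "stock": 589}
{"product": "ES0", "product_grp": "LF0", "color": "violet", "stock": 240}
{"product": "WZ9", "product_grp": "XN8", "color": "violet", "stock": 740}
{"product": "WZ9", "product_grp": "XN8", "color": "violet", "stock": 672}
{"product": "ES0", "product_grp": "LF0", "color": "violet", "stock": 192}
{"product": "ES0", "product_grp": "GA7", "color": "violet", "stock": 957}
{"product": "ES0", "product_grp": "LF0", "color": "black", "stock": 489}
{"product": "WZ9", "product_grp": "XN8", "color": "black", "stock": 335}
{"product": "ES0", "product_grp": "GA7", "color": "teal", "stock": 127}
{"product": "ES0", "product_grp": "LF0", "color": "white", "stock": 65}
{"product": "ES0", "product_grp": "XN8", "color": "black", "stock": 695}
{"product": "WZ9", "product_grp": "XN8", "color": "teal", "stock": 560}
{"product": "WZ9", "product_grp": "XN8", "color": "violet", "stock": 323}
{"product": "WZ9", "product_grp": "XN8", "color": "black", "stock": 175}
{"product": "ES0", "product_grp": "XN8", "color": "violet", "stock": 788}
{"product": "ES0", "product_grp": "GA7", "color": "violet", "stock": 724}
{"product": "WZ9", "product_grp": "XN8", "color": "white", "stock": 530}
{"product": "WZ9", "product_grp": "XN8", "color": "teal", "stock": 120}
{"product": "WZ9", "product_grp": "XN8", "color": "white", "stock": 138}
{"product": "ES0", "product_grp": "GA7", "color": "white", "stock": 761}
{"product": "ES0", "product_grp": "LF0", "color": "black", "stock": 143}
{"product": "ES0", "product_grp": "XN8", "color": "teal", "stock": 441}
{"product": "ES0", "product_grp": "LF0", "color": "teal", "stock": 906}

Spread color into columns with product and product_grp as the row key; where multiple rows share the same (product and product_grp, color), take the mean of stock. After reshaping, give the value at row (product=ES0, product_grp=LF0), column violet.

Rows with product=ES0, product_grp=LF0 and color=violet: stock values are 762, 64, 240, 192.
(762 + 64 + 240 + 192) / 4 = 314.50.

314.50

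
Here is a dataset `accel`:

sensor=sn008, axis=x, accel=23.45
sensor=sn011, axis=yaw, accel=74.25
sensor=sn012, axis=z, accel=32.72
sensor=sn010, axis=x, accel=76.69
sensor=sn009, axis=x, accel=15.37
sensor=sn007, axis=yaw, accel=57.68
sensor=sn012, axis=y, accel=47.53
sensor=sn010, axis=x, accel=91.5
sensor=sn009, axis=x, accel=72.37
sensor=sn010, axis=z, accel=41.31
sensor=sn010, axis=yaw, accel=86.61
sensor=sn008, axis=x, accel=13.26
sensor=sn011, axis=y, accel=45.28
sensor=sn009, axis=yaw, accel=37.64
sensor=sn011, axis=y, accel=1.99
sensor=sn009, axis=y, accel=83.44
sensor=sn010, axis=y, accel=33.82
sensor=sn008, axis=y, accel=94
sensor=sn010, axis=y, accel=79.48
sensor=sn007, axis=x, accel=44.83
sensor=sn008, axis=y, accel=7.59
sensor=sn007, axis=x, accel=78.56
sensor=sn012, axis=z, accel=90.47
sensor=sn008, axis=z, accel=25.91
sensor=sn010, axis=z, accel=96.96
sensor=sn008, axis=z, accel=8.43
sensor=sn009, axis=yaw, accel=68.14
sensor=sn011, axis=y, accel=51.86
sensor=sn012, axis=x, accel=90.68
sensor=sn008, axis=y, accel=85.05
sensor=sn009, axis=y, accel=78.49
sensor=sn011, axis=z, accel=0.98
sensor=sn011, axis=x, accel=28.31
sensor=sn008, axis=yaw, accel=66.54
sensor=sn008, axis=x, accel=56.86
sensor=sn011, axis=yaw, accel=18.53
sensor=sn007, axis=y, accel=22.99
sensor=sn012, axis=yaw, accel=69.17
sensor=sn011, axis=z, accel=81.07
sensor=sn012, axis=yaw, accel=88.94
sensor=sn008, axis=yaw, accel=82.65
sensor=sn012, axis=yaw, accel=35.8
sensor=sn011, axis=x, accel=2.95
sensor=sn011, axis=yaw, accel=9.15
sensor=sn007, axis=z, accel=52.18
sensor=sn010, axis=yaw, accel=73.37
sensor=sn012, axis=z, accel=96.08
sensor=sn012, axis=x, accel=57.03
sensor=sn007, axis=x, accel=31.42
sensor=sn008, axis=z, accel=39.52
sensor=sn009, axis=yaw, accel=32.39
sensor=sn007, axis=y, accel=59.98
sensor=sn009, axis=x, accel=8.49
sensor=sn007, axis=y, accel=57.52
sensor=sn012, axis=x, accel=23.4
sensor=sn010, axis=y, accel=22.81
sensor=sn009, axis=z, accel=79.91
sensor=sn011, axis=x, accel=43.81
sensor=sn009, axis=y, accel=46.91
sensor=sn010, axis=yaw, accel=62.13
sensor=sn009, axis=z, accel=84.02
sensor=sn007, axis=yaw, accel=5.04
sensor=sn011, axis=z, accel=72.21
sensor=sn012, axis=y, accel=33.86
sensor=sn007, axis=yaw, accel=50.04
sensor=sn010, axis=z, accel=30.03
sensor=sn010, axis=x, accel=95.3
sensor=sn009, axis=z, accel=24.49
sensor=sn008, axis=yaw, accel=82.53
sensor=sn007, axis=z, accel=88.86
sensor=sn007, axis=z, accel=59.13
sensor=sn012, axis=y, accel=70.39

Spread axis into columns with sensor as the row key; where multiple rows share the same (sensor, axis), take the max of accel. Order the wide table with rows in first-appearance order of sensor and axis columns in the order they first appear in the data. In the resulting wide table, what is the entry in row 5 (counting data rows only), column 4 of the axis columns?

83.44

With rows in first-appearance order of sensor, row 5 is sensor=sn009. axis columns in first-appearance order: x, yaw, z, y; column 4 is y.
Long rows with sensor=sn009, axis=y: max(83.44, 78.49, 46.91) = 83.44.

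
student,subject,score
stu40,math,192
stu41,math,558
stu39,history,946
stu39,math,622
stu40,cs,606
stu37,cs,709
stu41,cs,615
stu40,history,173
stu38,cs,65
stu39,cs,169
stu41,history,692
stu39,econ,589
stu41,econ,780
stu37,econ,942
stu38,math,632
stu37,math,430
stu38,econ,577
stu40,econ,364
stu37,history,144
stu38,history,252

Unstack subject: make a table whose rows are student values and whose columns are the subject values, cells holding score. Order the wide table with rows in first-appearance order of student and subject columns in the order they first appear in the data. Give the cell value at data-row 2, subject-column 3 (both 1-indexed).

With rows in first-appearance order of student, row 2 is student=stu41. subject columns in first-appearance order: math, history, cs, econ; column 3 is cs.
Long rows with student=stu41, subject=cs: score = 615.

615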